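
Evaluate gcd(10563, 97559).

gcd(97559, 10563):
  97559 = 9×10563 + 2492
  10563 = 4×2492 + 595
  2492 = 4×595 + 112
  595 = 5×112 + 35
  112 = 3×35 + 7
  35 = 5×7
so gcd(97559, 10563) = 7.

7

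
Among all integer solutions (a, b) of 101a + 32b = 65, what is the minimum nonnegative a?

gcd(101, 32) = 1.
1 divides 65, so solutions exist.
By Bézout, 101*(13) + 32*(-41) = 1.
Scale by 65/1 = 65: (a₀, b₀) = (845, -2665).
General solution: a = 845 + 32t, b = -2665 - 101t for integer t.
a ≥ 0: smallest is 845 mod 32 = 13 (at t = -26), with b = -39.

13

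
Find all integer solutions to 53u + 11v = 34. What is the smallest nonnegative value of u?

5

gcd(53, 11) = 1.
1 divides 34, so solutions exist.
By Bézout, 53×(5) + 11×(-24) = 1.
Scale by 34/1 = 34: (u₀, v₀) = (170, -816).
General solution: u = 170 + 11t, v = -816 - 53t for integer t.
u ≥ 0: smallest is 170 mod 11 = 5 (at t = -15), with v = -21.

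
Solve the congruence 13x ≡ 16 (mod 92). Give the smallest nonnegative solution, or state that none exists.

gcd(92, 13) = 1  (92 = 7×13 + 1, 13 = 13×1).
1 divides 16, so solutions exist.
Back-substituting, 13×(-7) + 92×(1) = 1.
So 13×(-7) ≡ 1 (mod 92); multiply by 16: x ≡ -112 (mod 92).
Smallest nonnegative: x = -112 mod 92 = 72.

72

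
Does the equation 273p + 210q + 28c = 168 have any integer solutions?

gcd(273, 210):
  273 = 1*210 + 63
  210 = 3*63 + 21
  63 = 3*21
so gcd(273, 210) = 21.
gcd(21, 28) = 7.
7 divides 168, so integer solutions exist.

yes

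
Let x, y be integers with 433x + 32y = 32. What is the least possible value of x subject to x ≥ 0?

gcd(433, 32):
  433 = 13*32 + 17
  32 = 1*17 + 15
  17 = 1*15 + 2
  15 = 7*2 + 1
  2 = 2*1
so gcd(433, 32) = 1.
1 divides 32, so solutions exist.
Back-substitute for Bézout coefficients:
  1 = 15 - 7*2
  ... = 433*(-15) + 32*(203)
Scale by 32/1 = 32: (x₀, y₀) = (-480, 6496).
General solution: x = -480 + 32t, y = 6496 - 433t for integer t.
x ≥ 0: smallest is -480 mod 32 = 0 (at t = 15), with y = 1.

0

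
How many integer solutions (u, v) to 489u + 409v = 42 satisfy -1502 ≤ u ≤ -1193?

gcd(489, 409) = 1.
By Bézout, 489×(-46) + 409×(55) = 1.
Particular solution: (113, -135).
General solution: u = 113 + 409t, v = -135 - 489t for integer t.
-1502 ≤ 113 + 409t ≤ -1193 gives t ∈ [-3, -4], which is 0 values.

0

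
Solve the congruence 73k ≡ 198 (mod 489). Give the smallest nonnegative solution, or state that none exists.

gcd(489, 73):
  489 = 6·73 + 51
  73 = 1·51 + 22
  51 = 2·22 + 7
  22 = 3·7 + 1
  7 = 7·1
so gcd(489, 73) = 1.
1 divides 198, so solutions exist.
Back-substitute for Bézout coefficients:
  1 = 22 - 3·7
  ... = 73·(67) + 489·(-10)
So 73·(67) ≡ 1 (mod 489); multiply by 198: k ≡ 13266 (mod 489).
Smallest nonnegative: k = 13266 mod 489 = 63.

63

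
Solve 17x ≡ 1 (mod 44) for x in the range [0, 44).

gcd(44, 17):
  44 = 2×17 + 10
  17 = 1×10 + 7
  10 = 1×7 + 3
  7 = 2×3 + 1
  3 = 3×1
so gcd(44, 17) = 1.
Back-substitute for Bézout coefficients:
  1 = 7 - 2×3
  ... = 17×(13) + 44×(-5)
So 17×13 ≡ 1 (mod 44), and 13 mod 44 = 13.

13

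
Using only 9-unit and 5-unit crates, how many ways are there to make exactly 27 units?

Need nonnegative integers with 9j + 5k = 27.
gcd(9, 5) = 1, and 9·(-1) + 5·(2) = 1.
So (j₀, k₀) = (-27, 54); general j = -27 + 5t, k = 54 - 9t.
j ≥ 0 ⇒ t ≥ 6; k ≥ 0 ⇒ t ≤ 6. That's 1 value of t.

1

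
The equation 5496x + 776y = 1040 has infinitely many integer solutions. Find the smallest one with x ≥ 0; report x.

gcd(5496, 776) = 8  (5496 = 7*776 + 64, 776 = 12*64 + 8, 64 = 8*8).
8 divides 1040, so solutions exist.
Back-substituting, 5496*(-12) + 776*(85) = 8.
Scale by 1040/8 = 130: (x₀, y₀) = (-1560, 11050).
General solution: x = -1560 + 97t, y = 11050 - 687t for integer t.
x ≥ 0: smallest is -1560 mod 97 = 89 (at t = 17), with y = -629.

89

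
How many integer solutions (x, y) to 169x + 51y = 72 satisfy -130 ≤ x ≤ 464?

gcd(169, 51) = 1  (169 = 3·51 + 16, 51 = 3·16 + 3, 16 = 5·3 + 1, 3 = 3·1).
Back-substituting, 169·(16) + 51·(-53) = 1.
Scale by 72: particular solution (1152, -3816); reduce x mod 51: (30, -98).
General solution: x = 30 + 51t, y = -98 - 169t for integer t.
-130 ≤ 30 + 51t ≤ 464 gives t ∈ [-3, 8], which is 12 values.

12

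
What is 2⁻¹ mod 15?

8

gcd(15, 2) = 1  (15 = 7·2 + 1, 2 = 2·1).
Back-substituting, 2·(-7) + 15·(1) = 1.
So 2·-7 ≡ 1 (mod 15), and -7 mod 15 = 8.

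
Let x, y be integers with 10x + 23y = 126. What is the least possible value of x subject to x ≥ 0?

8

gcd(23, 10):
  23 = 2·10 + 3
  10 = 3·3 + 1
  3 = 3·1
so gcd(23, 10) = 1.
1 divides 126, so solutions exist.
Back-substitute for Bézout coefficients:
  1 = 10 - 3·3
  ... = 10·(7) + 23·(-3)
Scale by 126/1 = 126: (x₀, y₀) = (882, -378).
General solution: x = 882 + 23t, y = -378 - 10t for integer t.
x ≥ 0: smallest is 882 mod 23 = 8 (at t = -38), with y = 2.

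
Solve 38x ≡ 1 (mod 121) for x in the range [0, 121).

gcd(121, 38) = 1.
By Bézout, 38·(-35) + 121·(11) = 1.
So 38·-35 ≡ 1 (mod 121), and -35 mod 121 = 86.

86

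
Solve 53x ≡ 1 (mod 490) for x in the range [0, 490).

37

gcd(490, 53) = 1  (490 = 9·53 + 13, 53 = 4·13 + 1, 13 = 13·1).
Back-substituting, 53·(37) + 490·(-4) = 1.
So 53·37 ≡ 1 (mod 490), and 37 mod 490 = 37.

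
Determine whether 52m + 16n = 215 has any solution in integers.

no

gcd(52, 16) = 4.
4 does not divide 215 (remainder 3), so no integer solutions.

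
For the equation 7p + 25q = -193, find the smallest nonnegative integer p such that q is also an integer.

1

gcd(25, 7) = 1.
1 divides -193, so solutions exist.
By Bézout, 7·(-7) + 25·(2) = 1.
Scale by -193/1 = -193: (p₀, q₀) = (1351, -386).
General solution: p = 1351 + 25t, q = -386 - 7t for integer t.
p ≥ 0: smallest is 1351 mod 25 = 1 (at t = -54), with q = -8.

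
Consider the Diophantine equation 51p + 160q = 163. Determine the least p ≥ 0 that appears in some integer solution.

113

gcd(160, 51) = 1  (160 = 3×51 + 7, 51 = 7×7 + 2, 7 = 3×2 + 1, 2 = 2×1).
1 divides 163, so solutions exist.
Back-substituting, 51×(-69) + 160×(22) = 1.
Scale by 163/1 = 163: (p₀, q₀) = (-11247, 3586).
General solution: p = -11247 + 160t, q = 3586 - 51t for integer t.
p ≥ 0: smallest is -11247 mod 160 = 113 (at t = 71), with q = -35.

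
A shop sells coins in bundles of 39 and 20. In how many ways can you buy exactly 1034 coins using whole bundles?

2

Need nonnegative integers with 39j + 20k = 1034.
gcd(39, 20) = 1, and 39·(-1) + 20·(2) = 1.
So (j₀, k₀) = (-1034, 2068); general j = -1034 + 20t, k = 2068 - 39t.
j ≥ 0 ⇒ t ≥ 52; k ≥ 0 ⇒ t ≤ 53. That's 2 values of t.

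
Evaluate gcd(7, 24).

gcd(24, 7) = 1  (24 = 3·7 + 3, 7 = 2·3 + 1, 3 = 3·1).

1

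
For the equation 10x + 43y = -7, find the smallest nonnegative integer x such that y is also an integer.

38

gcd(43, 10) = 1.
1 divides -7, so solutions exist.
By Bézout, 10·(13) + 43·(-3) = 1.
Scale by -7/1 = -7: (x₀, y₀) = (-91, 21).
General solution: x = -91 + 43t, y = 21 - 10t for integer t.
x ≥ 0: smallest is -91 mod 43 = 38 (at t = 3), with y = -9.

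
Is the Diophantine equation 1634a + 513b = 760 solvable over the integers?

gcd(1634, 513) = 19.
19 divides 760, so integer solutions exist.

yes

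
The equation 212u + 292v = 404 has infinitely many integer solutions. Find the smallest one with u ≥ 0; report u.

gcd(292, 212) = 4.
4 divides 404, so solutions exist.
By Bézout, 212·(-11) + 292·(8) = 4.
Scale by 404/4 = 101: (u₀, v₀) = (-1111, 808).
General solution: u = -1111 + 73t, v = 808 - 53t for integer t.
u ≥ 0: smallest is -1111 mod 73 = 57 (at t = 16), with v = -40.

57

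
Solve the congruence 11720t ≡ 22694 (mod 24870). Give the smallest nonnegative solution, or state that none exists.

no solution

gcd(24870, 11720) = 10.
10 does not divide 22694, so the congruence has no solution.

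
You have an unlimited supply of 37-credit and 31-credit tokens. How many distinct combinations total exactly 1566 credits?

Need nonnegative integers with 37j + 31k = 1566.
gcd(37, 31) = 1, and 37·(-5) + 31·(6) = 1.
So (j₀, k₀) = (-7830, 9396); general j = -7830 + 31t, k = 9396 - 37t.
j ≥ 0 ⇒ t ≥ 253; k ≥ 0 ⇒ t ≤ 253. That's 1 value of t.

1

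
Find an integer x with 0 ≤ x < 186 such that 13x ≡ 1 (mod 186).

43

gcd(186, 13) = 1.
By Bézout, 13·(43) + 186·(-3) = 1.
So 13·43 ≡ 1 (mod 186), and 43 mod 186 = 43.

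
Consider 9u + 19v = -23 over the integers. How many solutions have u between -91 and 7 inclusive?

5

gcd(19, 9):
  19 = 2*9 + 1
  9 = 9*1
so gcd(19, 9) = 1.
Back-substitute for Bézout coefficients:
  1 = 19 - 2*9
  ... = 9*(-2) + 19*(1)
Scale by -23: particular solution (46, -23); reduce u mod 19: (8, -5).
General solution: u = 8 + 19t, v = -5 - 9t for integer t.
-91 ≤ 8 + 19t ≤ 7 gives t ∈ [-5, -1], which is 5 values.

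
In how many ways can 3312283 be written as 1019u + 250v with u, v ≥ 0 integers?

13

gcd(1019, 250) = 1  (1019 = 4×250 + 19, 250 = 13×19 + 3, 19 = 6×3 + 1, 3 = 3×1).
Back-substituting, 1019×(79) + 250×(-322) = 1.
Scale by 3312283: one solution is (261670357, -1066555126). Reduce u mod 250: (107, 12813).
General: u = 107 + 250t, v = 12813 - 1019t.
u ≥ 0 ⇒ t ≥ 0; v ≥ 0 ⇒ t ≤ 12. So t ∈ [0, 12]: 13 solutions.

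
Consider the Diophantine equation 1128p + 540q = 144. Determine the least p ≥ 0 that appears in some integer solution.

gcd(1128, 540):
  1128 = 2*540 + 48
  540 = 11*48 + 12
  48 = 4*12
so gcd(1128, 540) = 12.
12 divides 144, so solutions exist.
Back-substitute for Bézout coefficients:
  12 = 540 - 11*48
  ... = 1128*(-11) + 540*(23)
Scale by 144/12 = 12: (p₀, q₀) = (-132, 276).
General solution: p = -132 + 45t, q = 276 - 94t for integer t.
p ≥ 0: smallest is -132 mod 45 = 3 (at t = 3), with q = -6.

3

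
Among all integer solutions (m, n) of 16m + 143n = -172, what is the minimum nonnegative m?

25

gcd(143, 16):
  143 = 8*16 + 15
  16 = 1*15 + 1
  15 = 15*1
so gcd(143, 16) = 1.
1 divides -172, so solutions exist.
Back-substitute for Bézout coefficients:
  1 = 16 - 1*15
  ... = 16*(9) + 143*(-1)
Scale by -172/1 = -172: (m₀, n₀) = (-1548, 172).
General solution: m = -1548 + 143t, n = 172 - 16t for integer t.
m ≥ 0: smallest is -1548 mod 143 = 25 (at t = 11), with n = -4.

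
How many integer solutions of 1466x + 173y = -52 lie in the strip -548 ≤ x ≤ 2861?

20

gcd(1466, 173) = 1.
By Bézout, 1466×(19) + 173×(-161) = 1.
Particular solution: (50, -424).
General solution: x = 50 + 173t, y = -424 - 1466t for integer t.
-548 ≤ 50 + 173t ≤ 2861 gives t ∈ [-3, 16], which is 20 values.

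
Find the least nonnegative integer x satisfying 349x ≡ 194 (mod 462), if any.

gcd(462, 349) = 1  (462 = 1·349 + 113, 349 = 3·113 + 10, 113 = 11·10 + 3, 10 = 3·3 + 1, 3 = 3·1).
1 divides 194, so solutions exist.
Back-substituting, 349·(139) + 462·(-105) = 1.
So 349·(139) ≡ 1 (mod 462); multiply by 194: x ≡ 26966 (mod 462).
Smallest nonnegative: x = 26966 mod 462 = 170.

170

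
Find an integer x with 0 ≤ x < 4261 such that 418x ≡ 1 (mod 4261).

gcd(4261, 418) = 1  (4261 = 10·418 + 81, 418 = 5·81 + 13, 81 = 6·13 + 3, 13 = 4·3 + 1, 3 = 3·1).
Back-substituting, 418·(1315) + 4261·(-129) = 1.
So 418·1315 ≡ 1 (mod 4261), and 1315 mod 4261 = 1315.

1315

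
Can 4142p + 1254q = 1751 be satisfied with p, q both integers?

no

gcd(4142, 1254) = 38  (4142 = 3*1254 + 380, 1254 = 3*380 + 114, 380 = 3*114 + 38, 114 = 3*38).
38 does not divide 1751 (remainder 3), so no integer solutions.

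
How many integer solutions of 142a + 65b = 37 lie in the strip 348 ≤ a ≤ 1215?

gcd(142, 65) = 1.
By Bézout, 142*(-27) + 65*(59) = 1.
Particular solution: (41, -89).
General solution: a = 41 + 65t, b = -89 - 142t for integer t.
348 ≤ 41 + 65t ≤ 1215 gives t ∈ [5, 18], which is 14 values.

14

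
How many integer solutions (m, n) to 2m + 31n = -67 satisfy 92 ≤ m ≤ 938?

27

gcd(31, 2) = 1  (31 = 15*2 + 1, 2 = 2*1).
Back-substituting, 2*(-15) + 31*(1) = 1.
Scale by -67: particular solution (1005, -67); reduce m mod 31: (13, -3).
General solution: m = 13 + 31t, n = -3 - 2t for integer t.
92 ≤ 13 + 31t ≤ 938 gives t ∈ [3, 29], which is 27 values.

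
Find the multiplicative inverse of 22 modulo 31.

24

gcd(31, 22) = 1  (31 = 1*22 + 9, 22 = 2*9 + 4, 9 = 2*4 + 1, 4 = 4*1).
Back-substituting, 22*(-7) + 31*(5) = 1.
So 22*-7 ≡ 1 (mod 31), and -7 mod 31 = 24.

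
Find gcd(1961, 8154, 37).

1

gcd(8154, 1961) = 1  (8154 = 4*1961 + 310, 1961 = 6*310 + 101, 310 = 3*101 + 7, 101 = 14*7 + 3, 7 = 2*3 + 1, 3 = 3*1).
gcd(1, 37) = 1.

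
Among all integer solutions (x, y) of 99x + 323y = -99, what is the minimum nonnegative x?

322

gcd(323, 99) = 1.
1 divides -99, so solutions exist.
By Bézout, 99×(62) + 323×(-19) = 1.
Scale by -99/1 = -99: (x₀, y₀) = (-6138, 1881).
General solution: x = -6138 + 323t, y = 1881 - 99t for integer t.
x ≥ 0: smallest is -6138 mod 323 = 322 (at t = 20), with y = -99.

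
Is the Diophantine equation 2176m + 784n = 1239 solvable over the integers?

gcd(2176, 784):
  2176 = 2·784 + 608
  784 = 1·608 + 176
  608 = 3·176 + 80
  176 = 2·80 + 16
  80 = 5·16
so gcd(2176, 784) = 16.
16 does not divide 1239 (remainder 7), so no integer solutions.

no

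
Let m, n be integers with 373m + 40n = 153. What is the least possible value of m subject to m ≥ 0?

21

gcd(373, 40):
  373 = 9×40 + 13
  40 = 3×13 + 1
  13 = 13×1
so gcd(373, 40) = 1.
1 divides 153, so solutions exist.
Back-substitute for Bézout coefficients:
  1 = 40 - 3×13
  ... = 373×(-3) + 40×(28)
Scale by 153/1 = 153: (m₀, n₀) = (-459, 4284).
General solution: m = -459 + 40t, n = 4284 - 373t for integer t.
m ≥ 0: smallest is -459 mod 40 = 21 (at t = 12), with n = -192.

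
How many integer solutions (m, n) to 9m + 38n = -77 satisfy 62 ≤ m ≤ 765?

18

gcd(38, 9) = 1.
By Bézout, 9*(17) + 38*(-4) = 1.
Particular solution: (21, -7).
General solution: m = 21 + 38t, n = -7 - 9t for integer t.
62 ≤ 21 + 38t ≤ 765 gives t ∈ [2, 19], which is 18 values.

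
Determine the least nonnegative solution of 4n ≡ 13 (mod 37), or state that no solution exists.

31

gcd(37, 4) = 1  (37 = 9×4 + 1, 4 = 4×1).
1 divides 13, so solutions exist.
Back-substituting, 4×(-9) + 37×(1) = 1.
So 4×(-9) ≡ 1 (mod 37); multiply by 13: n ≡ -117 (mod 37).
Smallest nonnegative: n = -117 mod 37 = 31.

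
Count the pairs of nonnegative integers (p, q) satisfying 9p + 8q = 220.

gcd(9, 8) = 1.
By Bézout, 9×(1) + 8×(-1) = 1.
One solution: (4, 23).
General: p = 4 + 8t, q = 23 - 9t.
p ≥ 0 ⇒ t ≥ 0; q ≥ 0 ⇒ t ≤ 2. So t ∈ [0, 2]: 3 solutions.

3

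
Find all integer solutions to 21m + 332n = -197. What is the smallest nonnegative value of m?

gcd(332, 21) = 1  (332 = 15*21 + 17, 21 = 1*17 + 4, 17 = 4*4 + 1, 4 = 4*1).
1 divides -197, so solutions exist.
Back-substituting, 21*(-79) + 332*(5) = 1.
Scale by -197/1 = -197: (m₀, n₀) = (15563, -985).
General solution: m = 15563 + 332t, n = -985 - 21t for integer t.
m ≥ 0: smallest is 15563 mod 332 = 291 (at t = -46), with n = -19.

291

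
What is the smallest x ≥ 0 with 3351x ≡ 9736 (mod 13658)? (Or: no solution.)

gcd(13658, 3351):
  13658 = 4·3351 + 254
  3351 = 13·254 + 49
  254 = 5·49 + 9
  49 = 5·9 + 4
  9 = 2·4 + 1
  4 = 4·1
so gcd(13658, 3351) = 1.
1 divides 9736, so solutions exist.
Back-substitute for Bézout coefficients:
  1 = 9 - 2·4
  ... = 3351·(-3065) + 13658·(752)
So 3351·(-3065) ≡ 1 (mod 13658); multiply by 9736: x ≡ -29840840 (mod 13658).
Smallest nonnegative: x = -29840840 mod 13658 = 1890.

1890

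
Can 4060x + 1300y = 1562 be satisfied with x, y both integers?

no

gcd(4060, 1300) = 20  (4060 = 3×1300 + 160, 1300 = 8×160 + 20, 160 = 8×20).
20 does not divide 1562 (remainder 2), so no integer solutions.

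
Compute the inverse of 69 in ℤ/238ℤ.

gcd(238, 69):
  238 = 3*69 + 31
  69 = 2*31 + 7
  31 = 4*7 + 3
  7 = 2*3 + 1
  3 = 3*1
so gcd(238, 69) = 1.
Back-substitute for Bézout coefficients:
  1 = 7 - 2*3
  ... = 69*(69) + 238*(-20)
So 69*69 ≡ 1 (mod 238), and 69 mod 238 = 69.

69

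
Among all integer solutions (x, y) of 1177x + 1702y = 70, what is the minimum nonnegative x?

gcd(1702, 1177) = 1  (1702 = 1·1177 + 525, 1177 = 2·525 + 127, 525 = 4·127 + 17, 127 = 7·17 + 8, 17 = 2·8 + 1, 8 = 8·1).
1 divides 70, so solutions exist.
Back-substituting, 1177·(-201) + 1702·(139) = 1.
Scale by 70/1 = 70: (x₀, y₀) = (-14070, 9730).
General solution: x = -14070 + 1702t, y = 9730 - 1177t for integer t.
x ≥ 0: smallest is -14070 mod 1702 = 1248 (at t = 9), with y = -863.

1248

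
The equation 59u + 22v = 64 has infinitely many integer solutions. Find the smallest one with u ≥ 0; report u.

gcd(59, 22) = 1.
1 divides 64, so solutions exist.
By Bézout, 59×(3) + 22×(-8) = 1.
Scale by 64/1 = 64: (u₀, v₀) = (192, -512).
General solution: u = 192 + 22t, v = -512 - 59t for integer t.
u ≥ 0: smallest is 192 mod 22 = 16 (at t = -8), with v = -40.

16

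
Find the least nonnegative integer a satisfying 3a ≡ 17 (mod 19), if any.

12

gcd(19, 3) = 1.
1 divides 17, so solutions exist.
By Bézout, 3×(-6) + 19×(1) = 1.
So 3×(-6) ≡ 1 (mod 19); multiply by 17: a ≡ -102 (mod 19).
Smallest nonnegative: a = -102 mod 19 = 12.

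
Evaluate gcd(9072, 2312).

8

gcd(9072, 2312):
  9072 = 3·2312 + 2136
  2312 = 1·2136 + 176
  2136 = 12·176 + 24
  176 = 7·24 + 8
  24 = 3·8
so gcd(9072, 2312) = 8.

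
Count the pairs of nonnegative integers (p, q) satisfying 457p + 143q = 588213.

9

gcd(457, 143) = 1  (457 = 3*143 + 28, 143 = 5*28 + 3, 28 = 9*3 + 1, 3 = 3*1).
Back-substituting, 457*(46) + 143*(-147) = 1.
Scale by 588213: one solution is (27057798, -86467311). Reduce p mod 143: (53, 3944).
General: p = 53 + 143t, q = 3944 - 457t.
p ≥ 0 ⇒ t ≥ 0; q ≥ 0 ⇒ t ≤ 8. So t ∈ [0, 8]: 9 solutions.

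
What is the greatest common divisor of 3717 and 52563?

gcd(52563, 3717):
  52563 = 14*3717 + 525
  3717 = 7*525 + 42
  525 = 12*42 + 21
  42 = 2*21
so gcd(52563, 3717) = 21.

21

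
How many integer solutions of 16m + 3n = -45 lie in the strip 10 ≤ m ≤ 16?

gcd(16, 3) = 1.
By Bézout, 16·(1) + 3·(-5) = 1.
Particular solution: (0, -15).
General solution: m = 0 + 3t, n = -15 - 16t for integer t.
10 ≤ 0 + 3t ≤ 16 gives t ∈ [4, 5], which is 2 values.

2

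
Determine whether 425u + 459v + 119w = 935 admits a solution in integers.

yes

gcd(459, 425) = 17  (459 = 1*425 + 34, 425 = 12*34 + 17, 34 = 2*17).
gcd(17, 119) = 17.
17 divides 935, so integer solutions exist.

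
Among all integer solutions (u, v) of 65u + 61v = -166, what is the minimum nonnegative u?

gcd(65, 61):
  65 = 1×61 + 4
  61 = 15×4 + 1
  4 = 4×1
so gcd(65, 61) = 1.
1 divides -166, so solutions exist.
Back-substitute for Bézout coefficients:
  1 = 61 - 15×4
  ... = 65×(-15) + 61×(16)
Scale by -166/1 = -166: (u₀, v₀) = (2490, -2656).
General solution: u = 2490 + 61t, v = -2656 - 65t for integer t.
u ≥ 0: smallest is 2490 mod 61 = 50 (at t = -40), with v = -56.

50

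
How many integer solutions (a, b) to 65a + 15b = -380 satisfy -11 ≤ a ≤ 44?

gcd(65, 15):
  65 = 4·15 + 5
  15 = 3·5
so gcd(65, 15) = 5.
Back-substitute for Bézout coefficients:
  5 = 65 - 4·15
  ... = 65·(1) + 15·(-4)
Scale by -76: particular solution (-76, 304); reduce a mod 3: (2, -34).
General solution: a = 2 + 3t, b = -34 - 13t for integer t.
-11 ≤ 2 + 3t ≤ 44 gives t ∈ [-4, 14], which is 19 values.

19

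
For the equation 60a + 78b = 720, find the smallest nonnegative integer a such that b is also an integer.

gcd(78, 60):
  78 = 1·60 + 18
  60 = 3·18 + 6
  18 = 3·6
so gcd(78, 60) = 6.
6 divides 720, so solutions exist.
Back-substitute for Bézout coefficients:
  6 = 60 - 3·18
  ... = 60·(4) + 78·(-3)
Scale by 720/6 = 120: (a₀, b₀) = (480, -360).
General solution: a = 480 + 13t, b = -360 - 10t for integer t.
a ≥ 0: smallest is 480 mod 13 = 12 (at t = -36), with b = 0.

12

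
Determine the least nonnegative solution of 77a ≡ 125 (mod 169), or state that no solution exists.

96

gcd(169, 77):
  169 = 2×77 + 15
  77 = 5×15 + 2
  15 = 7×2 + 1
  2 = 2×1
so gcd(169, 77) = 1.
1 divides 125, so solutions exist.
Back-substitute for Bézout coefficients:
  1 = 15 - 7×2
  ... = 77×(-79) + 169×(36)
So 77×(-79) ≡ 1 (mod 169); multiply by 125: a ≡ -9875 (mod 169).
Smallest nonnegative: a = -9875 mod 169 = 96.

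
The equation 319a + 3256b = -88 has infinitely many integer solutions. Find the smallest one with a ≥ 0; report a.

gcd(3256, 319):
  3256 = 10×319 + 66
  319 = 4×66 + 55
  66 = 1×55 + 11
  55 = 5×11
so gcd(3256, 319) = 11.
11 divides -88, so solutions exist.
Back-substitute for Bézout coefficients:
  11 = 66 - 1×55
  ... = 319×(-51) + 3256×(5)
Scale by -88/11 = -8: (a₀, b₀) = (408, -40).
General solution: a = 408 + 296t, b = -40 - 29t for integer t.
a ≥ 0: smallest is 408 mod 296 = 112 (at t = -1), with b = -11.

112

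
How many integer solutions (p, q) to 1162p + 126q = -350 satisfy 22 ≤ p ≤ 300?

gcd(1162, 126) = 14.
By Bézout, 1162×(-4) + 126×(37) = 14.
Particular solution: (1, -12).
General solution: p = 1 + 9t, q = -12 - 83t for integer t.
22 ≤ 1 + 9t ≤ 300 gives t ∈ [3, 33], which is 31 values.

31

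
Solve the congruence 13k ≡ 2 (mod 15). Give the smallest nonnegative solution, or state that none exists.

14

gcd(15, 13) = 1  (15 = 1*13 + 2, 13 = 6*2 + 1, 2 = 2*1).
1 divides 2, so solutions exist.
Back-substituting, 13*(7) + 15*(-6) = 1.
So 13*(7) ≡ 1 (mod 15); multiply by 2: k ≡ 14 (mod 15).
Smallest nonnegative: k = 14 mod 15 = 14.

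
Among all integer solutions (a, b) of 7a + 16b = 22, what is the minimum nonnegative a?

gcd(16, 7) = 1  (16 = 2*7 + 2, 7 = 3*2 + 1, 2 = 2*1).
1 divides 22, so solutions exist.
Back-substituting, 7*(7) + 16*(-3) = 1.
Scale by 22/1 = 22: (a₀, b₀) = (154, -66).
General solution: a = 154 + 16t, b = -66 - 7t for integer t.
a ≥ 0: smallest is 154 mod 16 = 10 (at t = -9), with b = -3.

10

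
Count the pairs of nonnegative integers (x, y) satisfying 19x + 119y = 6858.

3

gcd(119, 19) = 1.
By Bézout, 19·(-25) + 119·(4) = 1.
One solution: (29, 53).
General: x = 29 + 119t, y = 53 - 19t.
x ≥ 0 ⇒ t ≥ 0; y ≥ 0 ⇒ t ≤ 2. So t ∈ [0, 2]: 3 solutions.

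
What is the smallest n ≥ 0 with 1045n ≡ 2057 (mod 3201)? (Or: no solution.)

149

gcd(3201, 1045) = 11.
11 divides 2057, so solutions exist.
By Bézout, 1045*(-49) + 3201*(16) = 11.
So 1045*(-49) ≡ 11 (mod 3201); multiply by 187: n ≡ -9163 (mod 291).
Smallest nonnegative: n = -9163 mod 291 = 149.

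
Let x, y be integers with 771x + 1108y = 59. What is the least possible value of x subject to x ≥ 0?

493

gcd(1108, 771) = 1  (1108 = 1×771 + 337, 771 = 2×337 + 97, 337 = 3×97 + 46, 97 = 2×46 + 5, 46 = 9×5 + 1, 5 = 5×1).
1 divides 59, so solutions exist.
Back-substituting, 771×(-217) + 1108×(151) = 1.
Scale by 59/1 = 59: (x₀, y₀) = (-12803, 8909).
General solution: x = -12803 + 1108t, y = 8909 - 771t for integer t.
x ≥ 0: smallest is -12803 mod 1108 = 493 (at t = 12), with y = -343.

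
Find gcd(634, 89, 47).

1

gcd(634, 89) = 1.
gcd(1, 47) = 1.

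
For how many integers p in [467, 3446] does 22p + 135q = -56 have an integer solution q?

gcd(135, 22) = 1  (135 = 6·22 + 3, 22 = 7·3 + 1, 3 = 3·1).
Back-substituting, 22·(43) + 135·(-7) = 1.
Scale by -56: particular solution (-2408, 392); reduce p mod 135: (22, -4).
General solution: p = 22 + 135t, q = -4 - 22t for integer t.
467 ≤ 22 + 135t ≤ 3446 gives t ∈ [4, 25], which is 22 values.

22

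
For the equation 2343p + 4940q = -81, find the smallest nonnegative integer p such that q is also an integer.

3093

gcd(4940, 2343):
  4940 = 2·2343 + 254
  2343 = 9·254 + 57
  254 = 4·57 + 26
  57 = 2·26 + 5
  26 = 5·5 + 1
  5 = 5·1
so gcd(4940, 2343) = 1.
1 divides -81, so solutions exist.
Back-substitute for Bézout coefficients:
  1 = 26 - 5·5
  ... = 2343·(-953) + 4940·(452)
Scale by -81/1 = -81: (p₀, q₀) = (77193, -36612).
General solution: p = 77193 + 4940t, q = -36612 - 2343t for integer t.
p ≥ 0: smallest is 77193 mod 4940 = 3093 (at t = -15), with q = -1467.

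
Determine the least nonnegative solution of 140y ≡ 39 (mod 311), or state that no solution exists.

158

gcd(311, 140) = 1  (311 = 2×140 + 31, 140 = 4×31 + 16, 31 = 1×16 + 15, 16 = 1×15 + 1, 15 = 15×1).
1 divides 39, so solutions exist.
Back-substituting, 140×(20) + 311×(-9) = 1.
So 140×(20) ≡ 1 (mod 311); multiply by 39: y ≡ 780 (mod 311).
Smallest nonnegative: y = 780 mod 311 = 158.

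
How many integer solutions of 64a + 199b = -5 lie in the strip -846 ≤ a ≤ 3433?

gcd(199, 64) = 1  (199 = 3*64 + 7, 64 = 9*7 + 1, 7 = 7*1).
Back-substituting, 64*(28) + 199*(-9) = 1.
Scale by -5: particular solution (-140, 45); reduce a mod 199: (59, -19).
General solution: a = 59 + 199t, b = -19 - 64t for integer t.
-846 ≤ 59 + 199t ≤ 3433 gives t ∈ [-4, 16], which is 21 values.

21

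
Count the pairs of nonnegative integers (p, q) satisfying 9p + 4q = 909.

26

gcd(9, 4) = 1.
By Bézout, 9*(1) + 4*(-2) = 1.
One solution: (1, 225).
General: p = 1 + 4t, q = 225 - 9t.
p ≥ 0 ⇒ t ≥ 0; q ≥ 0 ⇒ t ≤ 25. So t ∈ [0, 25]: 26 solutions.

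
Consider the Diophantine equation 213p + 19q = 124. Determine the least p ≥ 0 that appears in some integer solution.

12

gcd(213, 19):
  213 = 11*19 + 4
  19 = 4*4 + 3
  4 = 1*3 + 1
  3 = 3*1
so gcd(213, 19) = 1.
1 divides 124, so solutions exist.
Back-substitute for Bézout coefficients:
  1 = 4 - 1*3
  ... = 213*(5) + 19*(-56)
Scale by 124/1 = 124: (p₀, q₀) = (620, -6944).
General solution: p = 620 + 19t, q = -6944 - 213t for integer t.
p ≥ 0: smallest is 620 mod 19 = 12 (at t = -32), with q = -128.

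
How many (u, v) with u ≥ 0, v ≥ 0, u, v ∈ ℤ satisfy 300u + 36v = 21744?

25

gcd(300, 36) = 12  (300 = 8·36 + 12, 36 = 3·12).
Back-substituting, 300·(1) + 36·(-8) = 12.
Scale by 1812: one solution is (1812, -14496). Reduce u mod 3: (0, 604).
General: u = 0 + 3t, v = 604 - 25t.
u ≥ 0 ⇒ t ≥ 0; v ≥ 0 ⇒ t ≤ 24. So t ∈ [0, 24]: 25 solutions.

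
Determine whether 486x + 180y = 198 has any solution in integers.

gcd(486, 180) = 18  (486 = 2*180 + 126, 180 = 1*126 + 54, 126 = 2*54 + 18, 54 = 3*18).
18 divides 198, so integer solutions exist.

yes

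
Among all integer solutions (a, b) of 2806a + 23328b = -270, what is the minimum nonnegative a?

gcd(23328, 2806):
  23328 = 8·2806 + 880
  2806 = 3·880 + 166
  880 = 5·166 + 50
  166 = 3·50 + 16
  50 = 3·16 + 2
  16 = 8·2
so gcd(23328, 2806) = 2.
2 divides -270, so solutions exist.
Back-substitute for Bézout coefficients:
  2 = 50 - 3·16
  ... = 2806·(-1405) + 23328·(169)
Scale by -270/2 = -135: (a₀, b₀) = (189675, -22815).
General solution: a = 189675 + 11664t, b = -22815 - 1403t for integer t.
a ≥ 0: smallest is 189675 mod 11664 = 3051 (at t = -16), with b = -367.

3051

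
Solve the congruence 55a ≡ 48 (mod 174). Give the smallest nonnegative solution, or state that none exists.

gcd(174, 55):
  174 = 3×55 + 9
  55 = 6×9 + 1
  9 = 9×1
so gcd(174, 55) = 1.
1 divides 48, so solutions exist.
Back-substitute for Bézout coefficients:
  1 = 55 - 6×9
  ... = 55×(19) + 174×(-6)
So 55×(19) ≡ 1 (mod 174); multiply by 48: a ≡ 912 (mod 174).
Smallest nonnegative: a = 912 mod 174 = 42.

42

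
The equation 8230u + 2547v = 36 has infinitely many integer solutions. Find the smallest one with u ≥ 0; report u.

666

gcd(8230, 2547) = 1  (8230 = 3×2547 + 589, 2547 = 4×589 + 191, 589 = 3×191 + 16, 191 = 11×16 + 15, 16 = 1×15 + 1, 15 = 15×1).
1 divides 36, so solutions exist.
Back-substituting, 8230×(160) + 2547×(-517) = 1.
Scale by 36/1 = 36: (u₀, v₀) = (5760, -18612).
General solution: u = 5760 + 2547t, v = -18612 - 8230t for integer t.
u ≥ 0: smallest is 5760 mod 2547 = 666 (at t = -2), with v = -2152.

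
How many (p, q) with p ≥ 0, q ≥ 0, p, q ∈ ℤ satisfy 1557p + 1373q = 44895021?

gcd(1557, 1373) = 1.
By Bézout, 1557*(-97) + 1373*(110) = 1.
One solution: (1205, 31332).
General: p = 1205 + 1373t, q = 31332 - 1557t.
p ≥ 0 ⇒ t ≥ 0; q ≥ 0 ⇒ t ≤ 20. So t ∈ [0, 20]: 21 solutions.

21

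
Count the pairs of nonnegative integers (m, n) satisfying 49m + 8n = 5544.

15

gcd(49, 8) = 1.
By Bézout, 49·(1) + 8·(-6) = 1.
One solution: (0, 693).
General: m = 0 + 8t, n = 693 - 49t.
m ≥ 0 ⇒ t ≥ 0; n ≥ 0 ⇒ t ≤ 14. So t ∈ [0, 14]: 15 solutions.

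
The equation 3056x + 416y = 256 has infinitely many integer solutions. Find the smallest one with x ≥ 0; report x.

22

gcd(3056, 416) = 16.
16 divides 256, so solutions exist.
By Bézout, 3056·(3) + 416·(-22) = 16.
Scale by 256/16 = 16: (x₀, y₀) = (48, -352).
General solution: x = 48 + 26t, y = -352 - 191t for integer t.
x ≥ 0: smallest is 48 mod 26 = 22 (at t = -1), with y = -161.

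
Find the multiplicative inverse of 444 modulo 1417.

gcd(1417, 444) = 1  (1417 = 3*444 + 85, 444 = 5*85 + 19, 85 = 4*19 + 9, 19 = 2*9 + 1, 9 = 9*1).
Back-substituting, 444*(150) + 1417*(-47) = 1.
So 444*150 ≡ 1 (mod 1417), and 150 mod 1417 = 150.

150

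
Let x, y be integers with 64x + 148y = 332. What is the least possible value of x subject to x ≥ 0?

26

gcd(148, 64):
  148 = 2×64 + 20
  64 = 3×20 + 4
  20 = 5×4
so gcd(148, 64) = 4.
4 divides 332, so solutions exist.
Back-substitute for Bézout coefficients:
  4 = 64 - 3×20
  ... = 64×(7) + 148×(-3)
Scale by 332/4 = 83: (x₀, y₀) = (581, -249).
General solution: x = 581 + 37t, y = -249 - 16t for integer t.
x ≥ 0: smallest is 581 mod 37 = 26 (at t = -15), with y = -9.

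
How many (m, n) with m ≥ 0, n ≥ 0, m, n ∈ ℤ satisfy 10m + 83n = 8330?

11

gcd(83, 10) = 1.
By Bézout, 10·(25) + 83·(-3) = 1.
One solution: (3, 100).
General: m = 3 + 83t, n = 100 - 10t.
m ≥ 0 ⇒ t ≥ 0; n ≥ 0 ⇒ t ≤ 10. So t ∈ [0, 10]: 11 solutions.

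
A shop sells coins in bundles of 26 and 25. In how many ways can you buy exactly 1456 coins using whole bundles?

Need nonnegative integers with 26j + 25k = 1456.
gcd(26, 25) = 1, and 26·(1) + 25·(-1) = 1.
So (j₀, k₀) = (1456, -1456); general j = 1456 + 25t, k = -1456 - 26t.
j ≥ 0 ⇒ t ≥ -58; k ≥ 0 ⇒ t ≤ -56. That's 3 values of t.

3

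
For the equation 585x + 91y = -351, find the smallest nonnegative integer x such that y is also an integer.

gcd(585, 91):
  585 = 6*91 + 39
  91 = 2*39 + 13
  39 = 3*13
so gcd(585, 91) = 13.
13 divides -351, so solutions exist.
Back-substitute for Bézout coefficients:
  13 = 91 - 2*39
  ... = 585*(-2) + 91*(13)
Scale by -351/13 = -27: (x₀, y₀) = (54, -351).
General solution: x = 54 + 7t, y = -351 - 45t for integer t.
x ≥ 0: smallest is 54 mod 7 = 5 (at t = -7), with y = -36.

5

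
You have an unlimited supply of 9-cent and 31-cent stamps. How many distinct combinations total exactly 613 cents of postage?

Need nonnegative integers with 9j + 31k = 613.
gcd(9, 31) = 1, and 9·(7) + 31·(-2) = 1.
So (j₀, k₀) = (4291, -1226); general j = 4291 + 31t, k = -1226 - 9t.
j ≥ 0 ⇒ t ≥ -138; k ≥ 0 ⇒ t ≤ -137. That's 2 values of t.

2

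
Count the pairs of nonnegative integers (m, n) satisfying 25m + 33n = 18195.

22

gcd(33, 25) = 1  (33 = 1·25 + 8, 25 = 3·8 + 1, 8 = 8·1).
Back-substituting, 25·(4) + 33·(-3) = 1.
Scale by 18195: one solution is (72780, -54585). Reduce m mod 33: (15, 540).
General: m = 15 + 33t, n = 540 - 25t.
m ≥ 0 ⇒ t ≥ 0; n ≥ 0 ⇒ t ≤ 21. So t ∈ [0, 21]: 22 solutions.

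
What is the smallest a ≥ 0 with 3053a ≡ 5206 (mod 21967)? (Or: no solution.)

gcd(21967, 3053):
  21967 = 7·3053 + 596
  3053 = 5·596 + 73
  596 = 8·73 + 12
  73 = 6·12 + 1
  12 = 12·1
so gcd(21967, 3053) = 1.
1 divides 5206, so solutions exist.
Back-substitute for Bézout coefficients:
  1 = 73 - 6·12
  ... = 3053·(1806) + 21967·(-251)
So 3053·(1806) ≡ 1 (mod 21967); multiply by 5206: a ≡ 9402036 (mod 21967).
Smallest nonnegative: a = 9402036 mod 21967 = 160.

160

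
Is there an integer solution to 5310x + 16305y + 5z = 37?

no

gcd(16305, 5310) = 15  (16305 = 3×5310 + 375, 5310 = 14×375 + 60, 375 = 6×60 + 15, 60 = 4×15).
gcd(15, 5) = 5.
5 does not divide 37 (remainder 2), so no integer solutions.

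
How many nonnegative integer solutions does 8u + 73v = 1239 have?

2

gcd(73, 8):
  73 = 9·8 + 1
  8 = 8·1
so gcd(73, 8) = 1.
Back-substitute for Bézout coefficients:
  1 = 73 - 9·8
  ... = 8·(-9) + 73·(1)
Scale by 1239: one solution is (-11151, 1239). Reduce u mod 73: (18, 15).
General: u = 18 + 73t, v = 15 - 8t.
u ≥ 0 ⇒ t ≥ 0; v ≥ 0 ⇒ t ≤ 1. So t ∈ [0, 1]: 2 solutions.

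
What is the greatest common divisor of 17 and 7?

1

gcd(17, 7):
  17 = 2*7 + 3
  7 = 2*3 + 1
  3 = 3*1
so gcd(17, 7) = 1.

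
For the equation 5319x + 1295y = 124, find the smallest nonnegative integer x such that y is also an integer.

gcd(5319, 1295) = 1  (5319 = 4×1295 + 139, 1295 = 9×139 + 44, 139 = 3×44 + 7, 44 = 6×7 + 2, 7 = 3×2 + 1, 2 = 2×1).
1 divides 124, so solutions exist.
Back-substituting, 5319×(559) + 1295×(-2296) = 1.
Scale by 124/1 = 124: (x₀, y₀) = (69316, -284704).
General solution: x = 69316 + 1295t, y = -284704 - 5319t for integer t.
x ≥ 0: smallest is 69316 mod 1295 = 681 (at t = -53), with y = -2797.

681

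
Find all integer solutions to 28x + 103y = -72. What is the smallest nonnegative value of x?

71

gcd(103, 28) = 1.
1 divides -72, so solutions exist.
By Bézout, 28·(-11) + 103·(3) = 1.
Scale by -72/1 = -72: (x₀, y₀) = (792, -216).
General solution: x = 792 + 103t, y = -216 - 28t for integer t.
x ≥ 0: smallest is 792 mod 103 = 71 (at t = -7), with y = -20.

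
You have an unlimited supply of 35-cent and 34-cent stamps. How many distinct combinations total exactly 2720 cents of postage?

Need nonnegative integers with 35j + 34k = 2720.
gcd(35, 34) = 1, and 35·(1) + 34·(-1) = 1.
So (j₀, k₀) = (2720, -2720); general j = 2720 + 34t, k = -2720 - 35t.
j ≥ 0 ⇒ t ≥ -80; k ≥ 0 ⇒ t ≤ -78. That's 3 values of t.

3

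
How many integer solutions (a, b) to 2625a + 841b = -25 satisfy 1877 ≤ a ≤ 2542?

gcd(2625, 841) = 1  (2625 = 3×841 + 102, 841 = 8×102 + 25, 102 = 4×25 + 2, 25 = 12×2 + 1, 2 = 2×1).
Back-substituting, 2625×(-404) + 841×(1261) = 1.
Scale by -25: particular solution (10100, -31525); reduce a mod 841: (8, -25).
General solution: a = 8 + 841t, b = -25 - 2625t for integer t.
1877 ≤ 8 + 841t ≤ 2542 gives t ∈ [3, 3], which is 1 value.

1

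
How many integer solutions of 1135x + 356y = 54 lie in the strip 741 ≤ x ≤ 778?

gcd(1135, 356) = 1.
By Bézout, 1135·(-85) + 356·(271) = 1.
Particular solution: (38, -121).
General solution: x = 38 + 356t, y = -121 - 1135t for integer t.
741 ≤ 38 + 356t ≤ 778 gives t ∈ [2, 2], which is 1 value.

1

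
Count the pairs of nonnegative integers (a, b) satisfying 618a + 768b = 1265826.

16

gcd(768, 618):
  768 = 1·618 + 150
  618 = 4·150 + 18
  150 = 8·18 + 6
  18 = 3·6
so gcd(768, 618) = 6.
Back-substitute for Bézout coefficients:
  6 = 150 - 8·18
  ... = 618·(-41) + 768·(33)
Scale by 210971: one solution is (-8649811, 6962043). Reduce a mod 128: (45, 1612).
General: a = 45 + 128t, b = 1612 - 103t.
a ≥ 0 ⇒ t ≥ 0; b ≥ 0 ⇒ t ≤ 15. So t ∈ [0, 15]: 16 solutions.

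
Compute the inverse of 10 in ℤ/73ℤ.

22

gcd(73, 10) = 1  (73 = 7×10 + 3, 10 = 3×3 + 1, 3 = 3×1).
Back-substituting, 10×(22) + 73×(-3) = 1.
So 10×22 ≡ 1 (mod 73), and 22 mod 73 = 22.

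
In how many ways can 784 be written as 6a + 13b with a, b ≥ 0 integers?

gcd(13, 6) = 1  (13 = 2*6 + 1, 6 = 6*1).
Back-substituting, 6*(-2) + 13*(1) = 1.
Scale by 784: one solution is (-1568, 784). Reduce a mod 13: (5, 58).
General: a = 5 + 13t, b = 58 - 6t.
a ≥ 0 ⇒ t ≥ 0; b ≥ 0 ⇒ t ≤ 9. So t ∈ [0, 9]: 10 solutions.

10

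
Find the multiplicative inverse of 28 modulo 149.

16

gcd(149, 28) = 1  (149 = 5×28 + 9, 28 = 3×9 + 1, 9 = 9×1).
Back-substituting, 28×(16) + 149×(-3) = 1.
So 28×16 ≡ 1 (mod 149), and 16 mod 149 = 16.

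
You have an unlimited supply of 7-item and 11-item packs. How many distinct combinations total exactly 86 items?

Need nonnegative integers with 7j + 11k = 86.
gcd(7, 11) = 1, and 7·(-3) + 11·(2) = 1.
So (j₀, k₀) = (-258, 172); general j = -258 + 11t, k = 172 - 7t.
j ≥ 0 ⇒ t ≥ 24; k ≥ 0 ⇒ t ≤ 24. That's 1 value of t.

1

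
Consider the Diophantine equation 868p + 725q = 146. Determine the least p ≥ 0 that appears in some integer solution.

72

gcd(868, 725) = 1  (868 = 1*725 + 143, 725 = 5*143 + 10, 143 = 14*10 + 3, 10 = 3*3 + 1, 3 = 3*1).
1 divides 146, so solutions exist.
Back-substituting, 868*(-218) + 725*(261) = 1.
Scale by 146/1 = 146: (p₀, q₀) = (-31828, 38106).
General solution: p = -31828 + 725t, q = 38106 - 868t for integer t.
p ≥ 0: smallest is -31828 mod 725 = 72 (at t = 44), with q = -86.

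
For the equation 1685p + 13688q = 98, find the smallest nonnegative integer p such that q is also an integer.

4866

gcd(13688, 1685) = 1.
1 divides 98, so solutions exist.
By Bézout, 1685*(-6515) + 13688*(802) = 1.
Scale by 98/1 = 98: (p₀, q₀) = (-638470, 78596).
General solution: p = -638470 + 13688t, q = 78596 - 1685t for integer t.
p ≥ 0: smallest is -638470 mod 13688 = 4866 (at t = 47), with q = -599.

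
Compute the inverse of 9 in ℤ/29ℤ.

13

gcd(29, 9) = 1.
By Bézout, 9*(13) + 29*(-4) = 1.
So 9*13 ≡ 1 (mod 29), and 13 mod 29 = 13.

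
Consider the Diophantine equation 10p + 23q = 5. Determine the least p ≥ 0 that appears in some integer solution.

12

gcd(23, 10):
  23 = 2*10 + 3
  10 = 3*3 + 1
  3 = 3*1
so gcd(23, 10) = 1.
1 divides 5, so solutions exist.
Back-substitute for Bézout coefficients:
  1 = 10 - 3*3
  ... = 10*(7) + 23*(-3)
Scale by 5/1 = 5: (p₀, q₀) = (35, -15).
General solution: p = 35 + 23t, q = -15 - 10t for integer t.
p ≥ 0: smallest is 35 mod 23 = 12 (at t = -1), with q = -5.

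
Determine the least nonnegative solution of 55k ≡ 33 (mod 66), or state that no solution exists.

3

gcd(66, 55):
  66 = 1*55 + 11
  55 = 5*11
so gcd(66, 55) = 11.
11 divides 33, so solutions exist.
Back-substitute for Bézout coefficients:
  11 = 66 - 1*55
  ... = 55*(-1) + 66*(1)
So 55*(-1) ≡ 11 (mod 66); multiply by 3: k ≡ -3 (mod 6).
Smallest nonnegative: k = -3 mod 6 = 3.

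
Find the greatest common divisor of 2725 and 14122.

1

gcd(14122, 2725) = 1  (14122 = 5*2725 + 497, 2725 = 5*497 + 240, 497 = 2*240 + 17, 240 = 14*17 + 2, 17 = 8*2 + 1, 2 = 2*1).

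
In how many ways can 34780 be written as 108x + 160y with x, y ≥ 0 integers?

8

gcd(160, 108) = 4.
By Bézout, 108×(3) + 160×(-2) = 4.
One solution: (5, 214).
General: x = 5 + 40t, y = 214 - 27t.
x ≥ 0 ⇒ t ≥ 0; y ≥ 0 ⇒ t ≤ 7. So t ∈ [0, 7]: 8 solutions.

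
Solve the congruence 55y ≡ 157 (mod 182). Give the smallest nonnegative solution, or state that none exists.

165

gcd(182, 55) = 1.
1 divides 157, so solutions exist.
By Bézout, 55*(-43) + 182*(13) = 1.
So 55*(-43) ≡ 1 (mod 182); multiply by 157: y ≡ -6751 (mod 182).
Smallest nonnegative: y = -6751 mod 182 = 165.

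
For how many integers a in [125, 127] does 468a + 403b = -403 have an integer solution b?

0

gcd(468, 403) = 13  (468 = 1·403 + 65, 403 = 6·65 + 13, 65 = 5·13).
Back-substituting, 468·(-6) + 403·(7) = 13.
Scale by -31: particular solution (186, -217); reduce a mod 31: (0, -1).
General solution: a = 0 + 31t, b = -1 - 36t for integer t.
125 ≤ 0 + 31t ≤ 127 gives t ∈ [5, 4], which is 0 values.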